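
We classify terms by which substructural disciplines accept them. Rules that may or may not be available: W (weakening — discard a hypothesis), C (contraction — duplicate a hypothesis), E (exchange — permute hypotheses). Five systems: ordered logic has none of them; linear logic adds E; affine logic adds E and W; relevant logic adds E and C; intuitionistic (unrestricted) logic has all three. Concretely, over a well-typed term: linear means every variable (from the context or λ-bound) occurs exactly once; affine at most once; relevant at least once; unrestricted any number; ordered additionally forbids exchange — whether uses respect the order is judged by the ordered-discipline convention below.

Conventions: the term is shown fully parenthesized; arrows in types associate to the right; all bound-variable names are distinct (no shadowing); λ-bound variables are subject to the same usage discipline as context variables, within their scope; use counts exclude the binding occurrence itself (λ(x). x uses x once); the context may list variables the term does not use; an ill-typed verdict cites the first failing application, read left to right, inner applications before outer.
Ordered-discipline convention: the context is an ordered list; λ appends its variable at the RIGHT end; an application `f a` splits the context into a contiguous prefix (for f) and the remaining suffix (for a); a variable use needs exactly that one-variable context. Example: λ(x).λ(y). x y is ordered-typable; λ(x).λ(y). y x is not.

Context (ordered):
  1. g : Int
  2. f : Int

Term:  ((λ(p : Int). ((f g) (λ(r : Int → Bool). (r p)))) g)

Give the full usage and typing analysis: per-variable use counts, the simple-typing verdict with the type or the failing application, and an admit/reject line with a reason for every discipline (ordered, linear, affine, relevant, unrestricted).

variable uses: g ×2; f ×1; p [bound] ×1; r [bound] ×1
use order (left to right): f, g, r, p, g
typing: ill-typed: non-function type Int applied to an argument
ordered ✗ (the type mismatch rejects it)
linear ✗ (not simply typable)
affine ✗ (fails simple typing)
relevant ✗ (a type mismatch blocks all five)
unrestricted ✗ (the type mismatch rejects it)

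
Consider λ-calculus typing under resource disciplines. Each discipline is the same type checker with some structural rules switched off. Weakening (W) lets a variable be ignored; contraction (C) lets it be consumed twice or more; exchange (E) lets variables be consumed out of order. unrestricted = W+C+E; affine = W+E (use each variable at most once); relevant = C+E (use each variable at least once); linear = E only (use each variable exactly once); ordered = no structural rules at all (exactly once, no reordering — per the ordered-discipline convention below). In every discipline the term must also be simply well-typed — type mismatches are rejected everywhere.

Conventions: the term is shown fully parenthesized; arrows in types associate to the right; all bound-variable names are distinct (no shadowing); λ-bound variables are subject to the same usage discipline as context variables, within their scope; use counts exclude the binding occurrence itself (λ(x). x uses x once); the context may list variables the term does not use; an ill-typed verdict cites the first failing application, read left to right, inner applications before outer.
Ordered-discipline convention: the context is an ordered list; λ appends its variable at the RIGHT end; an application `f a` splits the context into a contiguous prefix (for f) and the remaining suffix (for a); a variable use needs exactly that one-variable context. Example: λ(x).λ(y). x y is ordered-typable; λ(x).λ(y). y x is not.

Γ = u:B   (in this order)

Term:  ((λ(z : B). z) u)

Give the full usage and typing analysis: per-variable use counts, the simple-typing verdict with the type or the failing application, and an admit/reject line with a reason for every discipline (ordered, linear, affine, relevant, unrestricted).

counts: u: 1×, z [bound]: 1×
left-to-right use order: z, u
typing: well-typed — term : B
ordered: ✓ — u, z: once each, no exchange needed
linear: ✓ — exactly-once usage across u, z
affine: ✓ — u, z: no repeats, contraction unneeded
relevant: ✓ — u, z: all used, weakening unneeded
unrestricted: ✓ — type-checks (B) and nothing is barred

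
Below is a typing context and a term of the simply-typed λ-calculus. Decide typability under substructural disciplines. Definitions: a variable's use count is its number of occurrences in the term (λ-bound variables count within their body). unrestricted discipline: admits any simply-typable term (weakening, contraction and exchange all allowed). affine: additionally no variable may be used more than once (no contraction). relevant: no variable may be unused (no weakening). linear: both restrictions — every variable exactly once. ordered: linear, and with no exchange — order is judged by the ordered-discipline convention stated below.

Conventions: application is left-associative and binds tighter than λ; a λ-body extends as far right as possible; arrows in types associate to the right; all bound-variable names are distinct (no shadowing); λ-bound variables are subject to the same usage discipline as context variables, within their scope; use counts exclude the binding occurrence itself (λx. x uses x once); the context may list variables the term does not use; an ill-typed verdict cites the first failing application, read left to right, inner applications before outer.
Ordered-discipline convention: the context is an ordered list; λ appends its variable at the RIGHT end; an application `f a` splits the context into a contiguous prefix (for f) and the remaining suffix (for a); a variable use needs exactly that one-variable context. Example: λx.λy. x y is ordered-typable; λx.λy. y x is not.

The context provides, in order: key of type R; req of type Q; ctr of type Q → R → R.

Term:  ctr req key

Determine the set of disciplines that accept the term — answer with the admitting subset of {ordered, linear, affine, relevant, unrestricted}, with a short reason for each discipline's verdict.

admitted by: linear, affine, relevant, unrestricted
variable uses: key: 1×; req: 1×; ctr: 1×
order of uses: ctr, req, key
typing: well-typed — term : R
ordered ✗ (needs exchange: uses follow ctr, req, key)
linear ✓ (single use per variable (key, req, ctr))
affine ✓ (at most one use each (key, req, ctr))
relevant ✓ (key, req, ctr: all used, weakening unneeded)
unrestricted ✓ (typability at R is all that's needed)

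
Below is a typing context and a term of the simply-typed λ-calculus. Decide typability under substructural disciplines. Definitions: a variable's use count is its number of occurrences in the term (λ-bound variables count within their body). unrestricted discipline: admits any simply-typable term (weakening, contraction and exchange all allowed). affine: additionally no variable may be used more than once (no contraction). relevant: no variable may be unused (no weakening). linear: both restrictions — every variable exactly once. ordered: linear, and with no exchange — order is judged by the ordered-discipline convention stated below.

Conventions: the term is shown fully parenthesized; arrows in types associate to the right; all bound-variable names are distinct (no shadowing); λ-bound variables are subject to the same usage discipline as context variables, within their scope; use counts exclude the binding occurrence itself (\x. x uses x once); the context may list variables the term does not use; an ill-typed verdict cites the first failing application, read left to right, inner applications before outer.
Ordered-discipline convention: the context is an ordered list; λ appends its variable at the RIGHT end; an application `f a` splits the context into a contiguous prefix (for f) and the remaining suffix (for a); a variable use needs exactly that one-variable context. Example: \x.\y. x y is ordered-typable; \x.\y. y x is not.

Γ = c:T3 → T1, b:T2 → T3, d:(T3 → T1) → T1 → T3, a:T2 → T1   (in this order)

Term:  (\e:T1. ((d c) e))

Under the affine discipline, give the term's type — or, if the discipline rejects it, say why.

term : T1 → T3
counts: c: 1, b: 0, d: 1, a: 0, e (λ-bound): 1
uses in reading order: d, c, e
typing: well-typed — term : T1 → T3
per-discipline verdicts: ordered ✗; linear ✗; affine ✓; relevant ✗; unrestricted ✓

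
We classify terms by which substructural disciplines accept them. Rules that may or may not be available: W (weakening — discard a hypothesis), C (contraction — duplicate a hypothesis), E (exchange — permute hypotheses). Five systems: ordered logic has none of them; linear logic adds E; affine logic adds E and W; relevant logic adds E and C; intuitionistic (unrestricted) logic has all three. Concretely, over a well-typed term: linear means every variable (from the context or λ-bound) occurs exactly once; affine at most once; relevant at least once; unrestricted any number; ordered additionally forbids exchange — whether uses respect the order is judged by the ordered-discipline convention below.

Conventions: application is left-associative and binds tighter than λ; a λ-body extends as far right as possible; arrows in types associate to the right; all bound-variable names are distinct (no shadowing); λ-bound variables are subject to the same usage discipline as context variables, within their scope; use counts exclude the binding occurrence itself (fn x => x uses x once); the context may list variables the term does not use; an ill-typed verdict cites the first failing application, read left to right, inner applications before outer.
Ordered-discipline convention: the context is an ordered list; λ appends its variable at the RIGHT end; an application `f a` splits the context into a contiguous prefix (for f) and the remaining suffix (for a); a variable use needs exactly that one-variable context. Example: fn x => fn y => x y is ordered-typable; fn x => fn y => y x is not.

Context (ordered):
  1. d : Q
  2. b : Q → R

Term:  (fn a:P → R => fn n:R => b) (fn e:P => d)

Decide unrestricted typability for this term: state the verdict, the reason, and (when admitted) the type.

no — the type mismatch rejects it
counts: d: 1×, b: 1×, a (bound): 0×, n (bound): 0×, e (bound): 0×
use order (left to right): b, d
typing: ill-typed: argument of type P → Q where P → R is required
per-discipline verdicts: ordered ✗; linear ✗; affine ✗; relevant ✗; unrestricted ✗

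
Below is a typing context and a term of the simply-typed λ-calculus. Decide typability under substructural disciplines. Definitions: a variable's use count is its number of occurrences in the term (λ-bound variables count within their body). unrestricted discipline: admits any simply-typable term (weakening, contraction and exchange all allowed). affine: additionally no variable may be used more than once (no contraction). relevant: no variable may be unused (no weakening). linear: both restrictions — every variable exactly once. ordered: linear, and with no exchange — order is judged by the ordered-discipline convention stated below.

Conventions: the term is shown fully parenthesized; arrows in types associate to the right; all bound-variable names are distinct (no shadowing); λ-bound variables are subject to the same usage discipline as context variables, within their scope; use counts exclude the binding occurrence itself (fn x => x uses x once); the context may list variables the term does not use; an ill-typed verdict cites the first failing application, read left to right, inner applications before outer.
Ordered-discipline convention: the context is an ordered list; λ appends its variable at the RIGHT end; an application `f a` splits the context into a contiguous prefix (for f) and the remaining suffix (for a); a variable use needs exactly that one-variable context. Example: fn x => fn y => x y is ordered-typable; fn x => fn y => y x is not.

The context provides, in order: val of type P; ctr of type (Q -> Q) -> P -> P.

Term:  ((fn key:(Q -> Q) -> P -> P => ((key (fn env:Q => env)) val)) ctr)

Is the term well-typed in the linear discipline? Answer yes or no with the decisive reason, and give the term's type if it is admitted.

yes — val, ctr, key, env: one use apiece; term : P
usage: val: 1; ctr: 1; key (λ-bound): 1; env (λ-bound): 1
order of uses: key, env, val, ctr
typing: well-typed — term : P
across the five disciplines: ordered ✗, linear ✓, affine ✓, relevant ✓, unrestricted ✓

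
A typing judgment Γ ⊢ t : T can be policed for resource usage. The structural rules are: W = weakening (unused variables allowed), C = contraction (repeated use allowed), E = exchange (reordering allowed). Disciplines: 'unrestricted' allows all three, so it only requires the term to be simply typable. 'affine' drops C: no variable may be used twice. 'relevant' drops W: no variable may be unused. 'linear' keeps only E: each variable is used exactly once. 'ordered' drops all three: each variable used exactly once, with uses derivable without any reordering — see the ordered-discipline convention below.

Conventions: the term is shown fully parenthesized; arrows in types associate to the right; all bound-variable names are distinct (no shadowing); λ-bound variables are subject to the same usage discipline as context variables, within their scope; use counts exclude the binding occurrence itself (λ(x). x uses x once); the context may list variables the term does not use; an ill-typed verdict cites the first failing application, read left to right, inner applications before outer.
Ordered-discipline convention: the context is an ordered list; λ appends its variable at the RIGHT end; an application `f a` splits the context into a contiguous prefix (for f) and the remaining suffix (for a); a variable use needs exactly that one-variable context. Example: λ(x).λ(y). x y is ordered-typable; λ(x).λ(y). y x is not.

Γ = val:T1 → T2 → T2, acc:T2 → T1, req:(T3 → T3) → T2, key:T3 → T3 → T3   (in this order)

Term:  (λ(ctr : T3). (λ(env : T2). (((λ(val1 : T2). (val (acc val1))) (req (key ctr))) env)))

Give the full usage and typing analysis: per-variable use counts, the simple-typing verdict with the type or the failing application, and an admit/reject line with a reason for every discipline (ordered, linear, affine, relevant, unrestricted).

use counts: val: 1, acc: 1, req: 1, key: 1, ctr (bound): 1, env (bound): 1, val1 (bound): 1
order of uses: val, acc, val1, req, key, ctr, env
typing: ✓ — T3 → T2 → T2
ordered: ✓, single-use (val, acc, req, key, ctr, env, val1), ordered derivation ok
linear: ✓, exactly-once usage across val, acc, req, key, ctr, env, val1
affine: ✓, val, acc, req, key, ctr, env, val1: no repeats, contraction unneeded
relevant: ✓, val, acc, req, key, ctr, env, val1: all used, weakening unneeded
unrestricted: ✓, well-typed at T3 → T2 → T2; no restrictions here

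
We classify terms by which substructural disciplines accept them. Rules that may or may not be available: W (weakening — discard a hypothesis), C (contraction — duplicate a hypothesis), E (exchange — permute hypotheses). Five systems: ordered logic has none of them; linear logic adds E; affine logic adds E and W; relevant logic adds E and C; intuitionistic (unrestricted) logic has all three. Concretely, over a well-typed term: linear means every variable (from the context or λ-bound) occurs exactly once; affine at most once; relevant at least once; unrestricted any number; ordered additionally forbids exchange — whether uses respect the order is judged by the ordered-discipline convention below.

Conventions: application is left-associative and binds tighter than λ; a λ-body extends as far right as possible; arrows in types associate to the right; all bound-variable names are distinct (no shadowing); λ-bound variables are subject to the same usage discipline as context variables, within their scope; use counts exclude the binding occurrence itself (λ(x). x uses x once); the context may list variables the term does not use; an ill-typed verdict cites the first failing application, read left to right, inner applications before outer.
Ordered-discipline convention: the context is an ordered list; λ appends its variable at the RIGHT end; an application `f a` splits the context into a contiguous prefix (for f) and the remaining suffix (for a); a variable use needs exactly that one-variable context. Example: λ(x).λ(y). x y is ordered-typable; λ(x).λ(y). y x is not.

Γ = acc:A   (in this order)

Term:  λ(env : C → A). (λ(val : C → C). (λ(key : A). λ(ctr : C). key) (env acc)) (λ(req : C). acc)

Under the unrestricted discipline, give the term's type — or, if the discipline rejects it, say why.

not well-typed under unrestricted — a type mismatch blocks all five
usage: acc ×2, env (λ-bound) ×1, val (λ-bound) ×0, key (λ-bound) ×1, ctr (λ-bound) ×0, req (λ-bound) ×0
order of uses: key, env, acc, acc
typing: ill-typed: argument of type A where C is required
summary: ordered ✗, linear ✗, affine ✗, relevant ✗, unrestricted ✗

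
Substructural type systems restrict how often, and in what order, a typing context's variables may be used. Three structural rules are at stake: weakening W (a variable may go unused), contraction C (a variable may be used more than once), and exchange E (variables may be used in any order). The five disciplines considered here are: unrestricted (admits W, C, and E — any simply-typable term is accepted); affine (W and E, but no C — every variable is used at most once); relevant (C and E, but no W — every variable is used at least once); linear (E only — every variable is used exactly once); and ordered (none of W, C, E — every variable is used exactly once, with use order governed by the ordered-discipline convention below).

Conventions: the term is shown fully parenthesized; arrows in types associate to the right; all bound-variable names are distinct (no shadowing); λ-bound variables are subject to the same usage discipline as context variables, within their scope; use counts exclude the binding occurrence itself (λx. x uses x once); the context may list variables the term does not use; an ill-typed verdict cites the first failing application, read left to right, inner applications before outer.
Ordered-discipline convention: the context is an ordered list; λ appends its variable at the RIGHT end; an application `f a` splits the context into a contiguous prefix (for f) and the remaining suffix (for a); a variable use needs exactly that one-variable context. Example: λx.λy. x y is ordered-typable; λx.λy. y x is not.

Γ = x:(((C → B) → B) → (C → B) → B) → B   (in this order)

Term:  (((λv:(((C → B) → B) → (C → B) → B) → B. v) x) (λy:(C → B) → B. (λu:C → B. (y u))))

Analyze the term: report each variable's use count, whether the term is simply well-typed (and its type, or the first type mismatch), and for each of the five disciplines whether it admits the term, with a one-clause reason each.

use counts: x: 1×, v [bound]: 1×, y [bound]: 1×, u [bound]: 1×
left-to-right use order: v, x, y, u
typing: the term checks, with type B
ordered: ✓, x, v, y, u once each; derivable with no W/C/E
linear: ✓, each of x, v, y, u used exactly once
affine: ✓, no duplicate uses among x, v, y, u
relevant: ✓, none of x, v, y, u goes unused
unrestricted: ✓, simply typable at B; W, C, E all held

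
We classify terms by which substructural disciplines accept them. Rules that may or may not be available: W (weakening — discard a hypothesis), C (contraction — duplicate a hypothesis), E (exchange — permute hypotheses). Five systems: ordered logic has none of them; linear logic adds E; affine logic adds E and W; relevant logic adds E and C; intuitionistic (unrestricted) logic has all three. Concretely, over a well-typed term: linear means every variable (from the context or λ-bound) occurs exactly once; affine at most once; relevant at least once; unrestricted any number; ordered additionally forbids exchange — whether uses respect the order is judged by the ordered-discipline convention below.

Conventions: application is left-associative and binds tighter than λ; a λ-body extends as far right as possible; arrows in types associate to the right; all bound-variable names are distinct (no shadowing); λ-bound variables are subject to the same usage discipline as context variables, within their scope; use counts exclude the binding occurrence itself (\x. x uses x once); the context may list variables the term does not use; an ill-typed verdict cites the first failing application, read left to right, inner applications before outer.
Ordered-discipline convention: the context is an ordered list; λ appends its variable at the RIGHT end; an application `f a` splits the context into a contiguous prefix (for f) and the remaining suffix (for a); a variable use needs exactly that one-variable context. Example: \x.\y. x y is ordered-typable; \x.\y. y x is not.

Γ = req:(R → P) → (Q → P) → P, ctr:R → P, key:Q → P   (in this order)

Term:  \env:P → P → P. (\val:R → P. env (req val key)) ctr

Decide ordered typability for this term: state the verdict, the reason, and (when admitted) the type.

no — no contiguous prefix/suffix split fits env, req, val, key, ctr
variable uses: req: 1; ctr: 1; key: 1; env [bound]: 1; val [bound]: 1
order of uses: env, req, val, key, ctr
typing: well-typed at (P → P → P) → P → P
per-discipline verdicts: ordered ✗ · linear ✓ · affine ✓ · relevant ✓ · unrestricted ✓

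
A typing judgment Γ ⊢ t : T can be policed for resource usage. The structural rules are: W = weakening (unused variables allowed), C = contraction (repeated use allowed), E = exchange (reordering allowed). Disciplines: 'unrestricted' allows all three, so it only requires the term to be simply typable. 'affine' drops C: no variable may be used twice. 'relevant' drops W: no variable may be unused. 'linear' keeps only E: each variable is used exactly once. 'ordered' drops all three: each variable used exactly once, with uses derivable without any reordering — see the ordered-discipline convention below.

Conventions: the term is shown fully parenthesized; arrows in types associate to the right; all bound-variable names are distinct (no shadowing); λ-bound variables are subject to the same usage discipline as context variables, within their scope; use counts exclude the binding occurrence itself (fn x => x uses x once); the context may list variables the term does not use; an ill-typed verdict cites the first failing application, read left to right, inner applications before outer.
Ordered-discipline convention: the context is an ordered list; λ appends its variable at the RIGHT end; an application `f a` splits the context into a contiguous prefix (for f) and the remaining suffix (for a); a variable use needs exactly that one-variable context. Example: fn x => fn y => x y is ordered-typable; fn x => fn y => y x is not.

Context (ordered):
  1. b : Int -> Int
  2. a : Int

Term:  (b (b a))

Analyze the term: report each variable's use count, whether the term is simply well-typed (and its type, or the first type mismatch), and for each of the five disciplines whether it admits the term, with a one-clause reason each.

use counts: b: 2; a: 1
uses in reading order: b, b, a
typing: well-typed — term : Int
ordered: ✗, needs contraction — b ×2
linear: ✗, needs contraction — b ×2
affine: ✗, needs contraction — b ×2
relevant: ✓, every one of b, a appears
unrestricted: ✓, type-checks (Int) and nothing is barred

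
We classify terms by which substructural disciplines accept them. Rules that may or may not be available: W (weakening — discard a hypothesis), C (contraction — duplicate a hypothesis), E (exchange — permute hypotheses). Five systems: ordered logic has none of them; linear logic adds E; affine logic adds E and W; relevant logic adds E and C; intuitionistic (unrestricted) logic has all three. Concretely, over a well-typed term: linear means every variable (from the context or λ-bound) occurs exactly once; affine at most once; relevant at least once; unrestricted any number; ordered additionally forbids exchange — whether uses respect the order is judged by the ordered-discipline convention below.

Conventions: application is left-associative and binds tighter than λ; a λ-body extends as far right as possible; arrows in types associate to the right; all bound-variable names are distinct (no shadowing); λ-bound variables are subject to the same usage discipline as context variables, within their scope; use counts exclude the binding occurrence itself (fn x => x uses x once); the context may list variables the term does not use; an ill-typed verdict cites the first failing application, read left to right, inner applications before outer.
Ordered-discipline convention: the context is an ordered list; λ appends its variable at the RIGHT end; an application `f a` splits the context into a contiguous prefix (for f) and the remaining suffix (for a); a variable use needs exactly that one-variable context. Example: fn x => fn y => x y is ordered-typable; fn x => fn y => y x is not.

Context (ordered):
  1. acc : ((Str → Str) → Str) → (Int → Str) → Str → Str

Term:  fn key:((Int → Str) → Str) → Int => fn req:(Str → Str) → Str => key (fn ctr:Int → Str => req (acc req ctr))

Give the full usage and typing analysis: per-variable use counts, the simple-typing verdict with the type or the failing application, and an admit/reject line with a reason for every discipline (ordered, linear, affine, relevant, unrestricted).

counts: acc=1; key [bound]=1; req [bound]=2; ctr [bound]=1
use order (left to right): key, req, acc, req, ctr
typing: well-typed — term : (((Int → Str) → Str) → Int) → ((Str → Str) → Str) → Int
ordered ✗ (needs contraction — req ×2)
linear ✗ (needs contraction — req ×2)
affine ✗ (needs contraction — req ×2)
relevant ✓ (at least one use each (acc, key, req, ctr))
unrestricted ✓ (typability at (((Int → Str) → Str) → Int) → ((Str → Str) → Str) → Int is all that's needed)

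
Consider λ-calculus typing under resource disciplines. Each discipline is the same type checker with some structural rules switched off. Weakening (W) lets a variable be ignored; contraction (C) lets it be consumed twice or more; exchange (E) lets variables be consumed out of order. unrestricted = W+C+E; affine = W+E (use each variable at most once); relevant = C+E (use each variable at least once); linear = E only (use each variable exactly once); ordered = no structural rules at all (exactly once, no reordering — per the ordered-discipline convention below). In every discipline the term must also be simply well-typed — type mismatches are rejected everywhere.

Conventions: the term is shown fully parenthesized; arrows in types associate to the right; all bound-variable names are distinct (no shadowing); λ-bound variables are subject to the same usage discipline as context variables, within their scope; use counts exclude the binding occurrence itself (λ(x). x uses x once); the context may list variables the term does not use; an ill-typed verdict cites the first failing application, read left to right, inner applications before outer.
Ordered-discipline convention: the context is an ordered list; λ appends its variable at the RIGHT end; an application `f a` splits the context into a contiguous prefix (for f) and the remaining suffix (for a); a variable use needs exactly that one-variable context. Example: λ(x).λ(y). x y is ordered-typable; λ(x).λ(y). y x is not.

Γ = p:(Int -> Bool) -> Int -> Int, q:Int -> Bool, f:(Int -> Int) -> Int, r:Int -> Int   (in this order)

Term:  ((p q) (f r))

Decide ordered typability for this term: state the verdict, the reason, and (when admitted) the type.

yes — p, q, f, r once each; derivable with no W/C/E; term : Int
variable uses: p=1; q=1; f=1; r=1
uses in reading order: p, q, f, r
typing: well-typed — term : Int
per-discipline verdicts: ordered ✓; linear ✓; affine ✓; relevant ✓; unrestricted ✓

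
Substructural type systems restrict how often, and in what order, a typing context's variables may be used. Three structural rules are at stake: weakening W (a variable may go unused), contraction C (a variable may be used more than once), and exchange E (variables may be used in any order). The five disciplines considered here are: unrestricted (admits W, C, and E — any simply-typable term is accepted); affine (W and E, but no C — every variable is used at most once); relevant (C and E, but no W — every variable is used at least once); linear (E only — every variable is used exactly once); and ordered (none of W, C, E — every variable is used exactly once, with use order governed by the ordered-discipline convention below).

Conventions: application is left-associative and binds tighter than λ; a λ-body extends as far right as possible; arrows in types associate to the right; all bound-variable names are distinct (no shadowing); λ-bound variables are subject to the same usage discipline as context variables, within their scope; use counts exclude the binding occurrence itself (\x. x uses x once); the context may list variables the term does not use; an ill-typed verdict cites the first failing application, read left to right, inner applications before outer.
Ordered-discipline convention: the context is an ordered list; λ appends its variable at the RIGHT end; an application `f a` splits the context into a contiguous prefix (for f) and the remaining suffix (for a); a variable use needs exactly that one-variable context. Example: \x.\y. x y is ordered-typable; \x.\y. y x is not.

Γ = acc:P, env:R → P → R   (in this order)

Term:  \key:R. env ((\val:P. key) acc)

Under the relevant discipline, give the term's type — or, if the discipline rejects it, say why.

not well-typed under relevant — val left unused
counts: acc ×1, env ×1, key (bound) ×1, val (bound) ×0
uses in reading order: env, key, acc
typing: well-typed at R → P → R
across the five disciplines: ordered ✗, linear ✗, affine ✓, relevant ✗, unrestricted ✓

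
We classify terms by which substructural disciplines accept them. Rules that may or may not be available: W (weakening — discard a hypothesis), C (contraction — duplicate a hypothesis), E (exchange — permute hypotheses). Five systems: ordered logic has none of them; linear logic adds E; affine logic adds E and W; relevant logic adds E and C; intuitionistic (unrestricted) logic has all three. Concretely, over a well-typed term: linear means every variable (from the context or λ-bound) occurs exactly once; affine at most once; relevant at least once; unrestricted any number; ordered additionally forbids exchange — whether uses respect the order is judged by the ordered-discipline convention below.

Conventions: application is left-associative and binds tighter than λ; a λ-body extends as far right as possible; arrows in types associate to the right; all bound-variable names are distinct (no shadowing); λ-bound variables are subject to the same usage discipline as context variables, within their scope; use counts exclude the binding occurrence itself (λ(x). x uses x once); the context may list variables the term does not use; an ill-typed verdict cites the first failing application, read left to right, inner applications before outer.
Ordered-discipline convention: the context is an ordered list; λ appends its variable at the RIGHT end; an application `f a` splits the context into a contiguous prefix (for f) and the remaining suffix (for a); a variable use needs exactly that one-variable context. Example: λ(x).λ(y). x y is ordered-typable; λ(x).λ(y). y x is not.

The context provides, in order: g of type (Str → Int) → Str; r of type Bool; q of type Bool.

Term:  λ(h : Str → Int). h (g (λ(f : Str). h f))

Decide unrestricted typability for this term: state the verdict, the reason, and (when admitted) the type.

yes — type-checks ((Str → Int) → Int) and nothing is barred; term : (Str → Int) → Int
usage: g=1; r=0; q=0; h (bound)=2; f (bound)=1
uses in reading order: h, g, h, f
typing: well-typed — term : (Str → Int) → Int
across the five disciplines: ordered ✗ | linear ✗ | affine ✗ | relevant ✗ | unrestricted ✓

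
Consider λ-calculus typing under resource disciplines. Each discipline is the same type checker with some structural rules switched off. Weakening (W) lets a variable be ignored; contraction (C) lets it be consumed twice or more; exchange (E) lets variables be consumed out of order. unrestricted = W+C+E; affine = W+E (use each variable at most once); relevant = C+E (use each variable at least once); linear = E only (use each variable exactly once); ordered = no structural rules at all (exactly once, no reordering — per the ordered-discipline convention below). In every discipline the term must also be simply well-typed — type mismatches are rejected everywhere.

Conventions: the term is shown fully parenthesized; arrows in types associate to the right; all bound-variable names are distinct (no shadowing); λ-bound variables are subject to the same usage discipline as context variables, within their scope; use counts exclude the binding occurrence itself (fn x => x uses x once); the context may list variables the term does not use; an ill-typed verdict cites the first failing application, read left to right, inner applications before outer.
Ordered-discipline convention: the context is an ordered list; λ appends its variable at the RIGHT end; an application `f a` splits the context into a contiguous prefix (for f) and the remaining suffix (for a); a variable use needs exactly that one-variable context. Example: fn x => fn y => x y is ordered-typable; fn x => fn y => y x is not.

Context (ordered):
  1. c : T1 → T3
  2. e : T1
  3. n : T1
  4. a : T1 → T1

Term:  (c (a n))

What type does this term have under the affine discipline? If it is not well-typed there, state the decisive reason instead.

term : T3
use counts: c: 1×, e: 0×, n: 1×, a: 1×
order of uses: c, a, n
typing: the term checks, with type T3
summary: ordered ✗ · linear ✗ · affine ✓ · relevant ✗ · unrestricted ✓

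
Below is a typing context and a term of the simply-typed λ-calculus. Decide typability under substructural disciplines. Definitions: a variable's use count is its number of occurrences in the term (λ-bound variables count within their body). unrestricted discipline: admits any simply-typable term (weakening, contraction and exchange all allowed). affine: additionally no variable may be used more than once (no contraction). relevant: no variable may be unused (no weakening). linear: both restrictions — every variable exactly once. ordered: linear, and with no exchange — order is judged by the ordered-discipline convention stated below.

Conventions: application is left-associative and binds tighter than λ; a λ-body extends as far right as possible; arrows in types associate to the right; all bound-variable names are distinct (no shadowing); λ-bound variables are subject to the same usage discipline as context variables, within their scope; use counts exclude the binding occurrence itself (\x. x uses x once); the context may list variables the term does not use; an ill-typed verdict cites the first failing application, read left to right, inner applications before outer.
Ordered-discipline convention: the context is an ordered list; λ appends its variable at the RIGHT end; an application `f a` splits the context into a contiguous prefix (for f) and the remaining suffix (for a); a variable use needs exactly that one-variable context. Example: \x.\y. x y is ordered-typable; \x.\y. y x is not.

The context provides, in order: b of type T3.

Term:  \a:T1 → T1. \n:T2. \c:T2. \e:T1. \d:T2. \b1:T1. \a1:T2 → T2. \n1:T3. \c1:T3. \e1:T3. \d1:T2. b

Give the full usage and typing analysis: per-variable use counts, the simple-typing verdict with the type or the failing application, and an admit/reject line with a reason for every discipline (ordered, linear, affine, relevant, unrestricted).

counts: b: 1, a (λ-bound): 0, n (λ-bound): 0, c (λ-bound): 0, e (λ-bound): 0, d (λ-bound): 0, b1 (λ-bound): 0, a1 (λ-bound): 0, n1 (λ-bound): 0, c1 (λ-bound): 0, e1 (λ-bound): 0, d1 (λ-bound): 0
order of uses: b
typing: the term checks, with type (T1 → T1) → T2 → T2 → T1 → T2 → T1 → (T2 → T2) → T3 → T3 → T3 → T2 → T3
ordered ✗ (a, n, c, e, d, b1, a1, n1, c1, e1, d1 left unused)
linear ✗ (a, n, c, e, d, b1, a1, n1, c1, e1, d1 left unused)
affine ✓ (none of b, a, n, c, e, d, b1, a1, n1, c1, e1, d1 used more than once)
relevant ✗ (a, n, c, e, d, b1, a1, n1, c1, e1, d1 left unused)
unrestricted ✓ (well-typed at (T1 → T1) → T2 → T2 → T1 → T2 → T1 → (T2 → T2) → T3 → T3 → T3 → T2 → T3; no restrictions here)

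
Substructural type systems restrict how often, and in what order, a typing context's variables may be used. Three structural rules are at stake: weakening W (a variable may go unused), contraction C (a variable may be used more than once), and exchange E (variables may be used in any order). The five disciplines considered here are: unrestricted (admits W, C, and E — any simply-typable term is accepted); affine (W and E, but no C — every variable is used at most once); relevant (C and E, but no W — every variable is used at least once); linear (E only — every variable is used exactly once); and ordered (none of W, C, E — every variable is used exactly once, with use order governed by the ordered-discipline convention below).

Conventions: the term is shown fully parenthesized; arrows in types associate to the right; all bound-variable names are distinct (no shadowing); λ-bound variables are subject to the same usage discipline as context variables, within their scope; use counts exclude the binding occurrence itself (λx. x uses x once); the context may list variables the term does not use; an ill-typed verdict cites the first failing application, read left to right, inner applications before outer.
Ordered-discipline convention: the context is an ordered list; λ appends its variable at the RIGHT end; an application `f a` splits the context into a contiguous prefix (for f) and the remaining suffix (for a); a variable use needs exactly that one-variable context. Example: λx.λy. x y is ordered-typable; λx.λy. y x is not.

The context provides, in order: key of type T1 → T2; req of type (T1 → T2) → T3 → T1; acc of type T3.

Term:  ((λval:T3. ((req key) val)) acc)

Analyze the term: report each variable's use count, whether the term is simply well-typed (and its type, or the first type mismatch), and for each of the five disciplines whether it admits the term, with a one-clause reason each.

counts: key: 1×; req: 1×; acc: 1×; val (λ-bound): 1×
use order (left to right): req, key, val, acc
typing: well-typed — term : T1
ordered: ✗ — use order req, key, val, acc needs exchange
linear: ✓ — key, req, acc, val: one use apiece
affine: ✓ — key, req, acc, val: no repeats, contraction unneeded
relevant: ✓ — key, req, acc, val: all used, weakening unneeded
unrestricted: ✓ — typability at T1 is all that's needed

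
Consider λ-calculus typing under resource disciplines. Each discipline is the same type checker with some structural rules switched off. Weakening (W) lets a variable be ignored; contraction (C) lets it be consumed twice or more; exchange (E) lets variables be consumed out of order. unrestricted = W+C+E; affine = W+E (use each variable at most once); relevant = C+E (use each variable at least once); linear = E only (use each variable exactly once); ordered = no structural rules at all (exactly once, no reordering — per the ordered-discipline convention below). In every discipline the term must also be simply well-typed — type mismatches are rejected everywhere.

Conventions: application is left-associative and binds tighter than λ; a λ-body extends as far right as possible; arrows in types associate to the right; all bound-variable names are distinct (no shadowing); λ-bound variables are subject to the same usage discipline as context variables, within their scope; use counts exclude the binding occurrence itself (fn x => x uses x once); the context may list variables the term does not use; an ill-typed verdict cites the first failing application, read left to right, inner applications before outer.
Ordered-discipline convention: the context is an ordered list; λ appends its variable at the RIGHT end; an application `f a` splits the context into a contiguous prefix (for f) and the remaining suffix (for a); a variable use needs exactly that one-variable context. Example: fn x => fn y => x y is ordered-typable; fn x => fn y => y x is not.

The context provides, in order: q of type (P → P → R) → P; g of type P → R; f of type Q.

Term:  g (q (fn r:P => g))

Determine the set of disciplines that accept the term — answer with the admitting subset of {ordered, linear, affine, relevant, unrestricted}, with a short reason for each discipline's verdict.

accepted by: unrestricted
usage: q ×1, g ×2, f ×0, r (λ-bound) ×0
use order (left to right): g, q, g
typing: ✓ — R
ordered: ✗, uses contraction: g ×2; needs weakening: f, r unused
linear: ✗, uses contraction: g ×2; needs weakening: f, r unused
affine: ✗, uses contraction: g ×2
relevant: ✗, needs weakening: f, r unused
unrestricted: ✓, type-checks (R) and nothing is barred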